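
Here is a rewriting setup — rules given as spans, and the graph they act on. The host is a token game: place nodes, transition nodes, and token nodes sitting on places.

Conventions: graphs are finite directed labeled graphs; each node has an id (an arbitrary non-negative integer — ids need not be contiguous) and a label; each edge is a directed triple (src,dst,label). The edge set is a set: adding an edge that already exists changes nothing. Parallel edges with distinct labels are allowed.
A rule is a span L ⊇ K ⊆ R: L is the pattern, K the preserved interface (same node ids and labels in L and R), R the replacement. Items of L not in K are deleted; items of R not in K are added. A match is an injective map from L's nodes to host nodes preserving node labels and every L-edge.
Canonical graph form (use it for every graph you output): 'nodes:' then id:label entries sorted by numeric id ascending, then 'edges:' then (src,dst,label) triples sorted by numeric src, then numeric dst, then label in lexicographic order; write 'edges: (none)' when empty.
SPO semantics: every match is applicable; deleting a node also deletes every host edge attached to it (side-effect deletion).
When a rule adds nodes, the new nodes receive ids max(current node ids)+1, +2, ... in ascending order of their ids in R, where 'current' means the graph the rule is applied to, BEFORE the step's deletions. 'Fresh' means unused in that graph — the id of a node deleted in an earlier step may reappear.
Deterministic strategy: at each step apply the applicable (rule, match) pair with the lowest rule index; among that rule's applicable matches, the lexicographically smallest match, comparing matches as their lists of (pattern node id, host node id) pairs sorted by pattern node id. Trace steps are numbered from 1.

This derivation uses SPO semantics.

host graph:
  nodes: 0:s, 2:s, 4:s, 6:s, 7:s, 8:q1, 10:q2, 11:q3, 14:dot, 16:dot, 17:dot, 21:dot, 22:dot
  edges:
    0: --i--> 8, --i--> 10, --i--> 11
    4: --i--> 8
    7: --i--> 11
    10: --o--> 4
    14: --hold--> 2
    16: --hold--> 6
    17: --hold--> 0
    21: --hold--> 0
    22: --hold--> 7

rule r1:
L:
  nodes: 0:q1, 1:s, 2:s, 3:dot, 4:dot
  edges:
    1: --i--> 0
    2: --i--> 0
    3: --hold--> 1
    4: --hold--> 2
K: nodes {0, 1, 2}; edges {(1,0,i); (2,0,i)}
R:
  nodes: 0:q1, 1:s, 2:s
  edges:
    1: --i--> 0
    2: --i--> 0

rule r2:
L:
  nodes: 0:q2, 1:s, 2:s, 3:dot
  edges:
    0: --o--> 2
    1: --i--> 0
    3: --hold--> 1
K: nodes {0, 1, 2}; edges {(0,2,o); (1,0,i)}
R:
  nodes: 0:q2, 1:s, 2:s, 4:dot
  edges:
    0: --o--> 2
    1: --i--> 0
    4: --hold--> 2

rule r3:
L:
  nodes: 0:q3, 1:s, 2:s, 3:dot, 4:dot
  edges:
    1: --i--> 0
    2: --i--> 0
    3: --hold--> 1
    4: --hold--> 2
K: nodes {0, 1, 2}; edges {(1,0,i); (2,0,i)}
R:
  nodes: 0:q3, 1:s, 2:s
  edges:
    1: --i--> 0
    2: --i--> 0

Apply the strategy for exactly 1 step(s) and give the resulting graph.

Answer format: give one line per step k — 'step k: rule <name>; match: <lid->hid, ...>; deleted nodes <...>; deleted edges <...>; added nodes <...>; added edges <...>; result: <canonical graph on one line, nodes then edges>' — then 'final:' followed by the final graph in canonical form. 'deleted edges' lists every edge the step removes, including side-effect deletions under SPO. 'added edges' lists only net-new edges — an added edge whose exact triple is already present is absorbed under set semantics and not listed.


step 1: rule r2; match: 0->10, 1->0, 2->4, 3->17; deleted nodes 17; deleted edges (17,0,hold); added nodes 23; added edges (23,4,hold); result: nodes: 0:s, 2:s, 4:s, 6:s, 7:s, 8:q1, 10:q2, 11:q3, 14:dot, 16:dot, 21:dot, 22:dot, 23:dot edges: (0,8,i); (0,10,i); (0,11,i); (4,8,i); (7,11,i); (10,4,o); (14,2,hold); (16,6,hold); (21,0,hold); (22,7,hold); (23,4,hold)
final:
nodes: 0:s, 2:s, 4:s, 6:s, 7:s, 8:q1, 10:q2, 11:q3, 14:dot, 16:dot, 21:dot, 22:dot, 23:dot
edges: (0,8,i); (0,10,i); (0,11,i); (4,8,i); (7,11,i); (10,4,o); (14,2,hold); (16,6,hold); (21,0,hold); (22,7,hold); (23,4,hold)


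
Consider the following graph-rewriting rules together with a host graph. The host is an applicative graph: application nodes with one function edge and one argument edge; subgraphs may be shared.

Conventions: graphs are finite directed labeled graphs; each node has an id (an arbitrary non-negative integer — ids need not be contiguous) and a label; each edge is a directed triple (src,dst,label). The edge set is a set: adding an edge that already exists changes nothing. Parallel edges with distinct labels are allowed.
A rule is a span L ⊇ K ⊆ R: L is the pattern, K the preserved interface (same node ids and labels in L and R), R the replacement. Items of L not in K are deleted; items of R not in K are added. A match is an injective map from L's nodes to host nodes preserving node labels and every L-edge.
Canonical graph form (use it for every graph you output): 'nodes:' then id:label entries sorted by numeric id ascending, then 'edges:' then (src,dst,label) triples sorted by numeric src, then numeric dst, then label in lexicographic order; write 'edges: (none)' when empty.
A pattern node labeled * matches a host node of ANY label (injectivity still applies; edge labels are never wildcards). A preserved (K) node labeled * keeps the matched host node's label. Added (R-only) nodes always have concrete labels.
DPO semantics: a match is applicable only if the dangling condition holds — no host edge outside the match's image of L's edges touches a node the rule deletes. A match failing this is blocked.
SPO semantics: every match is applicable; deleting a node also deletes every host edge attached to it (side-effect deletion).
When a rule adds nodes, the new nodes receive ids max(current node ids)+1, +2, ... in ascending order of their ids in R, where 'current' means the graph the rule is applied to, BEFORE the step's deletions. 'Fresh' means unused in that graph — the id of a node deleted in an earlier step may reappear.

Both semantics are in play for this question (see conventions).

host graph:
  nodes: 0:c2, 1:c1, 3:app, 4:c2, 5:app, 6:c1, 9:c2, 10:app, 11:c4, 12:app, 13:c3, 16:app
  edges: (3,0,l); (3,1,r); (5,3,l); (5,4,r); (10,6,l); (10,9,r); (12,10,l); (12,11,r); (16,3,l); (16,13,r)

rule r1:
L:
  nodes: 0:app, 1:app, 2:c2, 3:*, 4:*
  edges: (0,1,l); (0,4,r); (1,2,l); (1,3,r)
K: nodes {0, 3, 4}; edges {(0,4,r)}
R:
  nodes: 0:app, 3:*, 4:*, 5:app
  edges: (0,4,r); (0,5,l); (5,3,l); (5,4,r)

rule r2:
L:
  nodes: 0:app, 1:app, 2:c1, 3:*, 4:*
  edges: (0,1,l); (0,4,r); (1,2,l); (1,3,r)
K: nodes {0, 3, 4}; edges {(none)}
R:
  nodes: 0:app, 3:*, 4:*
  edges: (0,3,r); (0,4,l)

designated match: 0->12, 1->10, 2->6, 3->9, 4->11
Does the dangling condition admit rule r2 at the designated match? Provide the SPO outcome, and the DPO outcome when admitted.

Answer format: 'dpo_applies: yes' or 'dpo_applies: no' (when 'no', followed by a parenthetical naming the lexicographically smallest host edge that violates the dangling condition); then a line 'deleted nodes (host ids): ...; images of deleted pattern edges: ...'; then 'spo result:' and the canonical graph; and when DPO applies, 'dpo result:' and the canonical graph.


dpo_applies: yes
deleted nodes (host ids): 6, 10; images of deleted pattern edges: (10,6,l); (10,9,r); (12,10,l); (12,11,r)
spo result:
nodes: 0:c2, 1:c1, 3:app, 4:c2, 5:app, 9:c2, 11:c4, 12:app, 13:c3, 16:app
edges: (3,0,l); (3,1,r); (5,3,l); (5,4,r); (12,9,r); (12,11,l); (16,3,l); (16,13,r)
dpo result:
nodes: 0:c2, 1:c1, 3:app, 4:c2, 5:app, 9:c2, 11:c4, 12:app, 13:c3, 16:app
edges: (3,0,l); (3,1,r); (5,3,l); (5,4,r); (12,9,r); (12,11,l); (16,3,l); (16,13,r)


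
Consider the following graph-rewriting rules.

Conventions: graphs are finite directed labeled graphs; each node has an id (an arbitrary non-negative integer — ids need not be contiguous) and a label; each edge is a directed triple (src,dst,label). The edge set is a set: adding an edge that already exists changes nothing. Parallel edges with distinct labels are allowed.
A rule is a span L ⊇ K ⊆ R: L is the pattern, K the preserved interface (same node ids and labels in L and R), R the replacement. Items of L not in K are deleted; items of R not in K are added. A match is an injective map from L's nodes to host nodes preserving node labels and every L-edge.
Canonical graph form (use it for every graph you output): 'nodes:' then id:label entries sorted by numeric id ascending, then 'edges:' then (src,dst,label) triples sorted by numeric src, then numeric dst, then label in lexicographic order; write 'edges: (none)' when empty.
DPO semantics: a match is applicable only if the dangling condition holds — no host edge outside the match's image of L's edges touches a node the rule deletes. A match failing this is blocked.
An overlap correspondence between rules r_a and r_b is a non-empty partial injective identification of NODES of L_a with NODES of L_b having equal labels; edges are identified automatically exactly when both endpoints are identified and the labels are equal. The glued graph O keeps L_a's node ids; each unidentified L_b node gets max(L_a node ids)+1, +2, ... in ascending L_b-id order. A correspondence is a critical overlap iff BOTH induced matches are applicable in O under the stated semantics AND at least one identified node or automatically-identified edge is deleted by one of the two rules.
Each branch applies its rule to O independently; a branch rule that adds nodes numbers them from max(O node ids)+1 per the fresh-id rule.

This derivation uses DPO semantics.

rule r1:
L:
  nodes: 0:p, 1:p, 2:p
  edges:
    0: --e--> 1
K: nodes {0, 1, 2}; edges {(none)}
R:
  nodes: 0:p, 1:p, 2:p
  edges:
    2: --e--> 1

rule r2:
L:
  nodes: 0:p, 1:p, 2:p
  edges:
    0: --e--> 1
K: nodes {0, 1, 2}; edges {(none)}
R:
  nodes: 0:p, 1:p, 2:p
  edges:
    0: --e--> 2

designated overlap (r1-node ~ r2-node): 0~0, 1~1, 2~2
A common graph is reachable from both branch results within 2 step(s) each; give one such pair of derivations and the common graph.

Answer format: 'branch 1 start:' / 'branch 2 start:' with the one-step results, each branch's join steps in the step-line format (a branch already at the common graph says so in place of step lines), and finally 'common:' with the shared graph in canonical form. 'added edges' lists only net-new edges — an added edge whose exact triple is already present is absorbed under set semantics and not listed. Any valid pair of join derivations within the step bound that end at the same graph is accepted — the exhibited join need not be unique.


branch 1 start:
nodes: 0:p, 1:p, 2:p
edges: (2,1,e)
branch 2 start:
nodes: 0:p, 1:p, 2:p
edges: (0,2,e)
branch 1 step 1: rule r1; match: 0->2, 1->1, 2->0; deleted nodes (none); deleted edges (2,1,e); added nodes (none); added edges (0,1,e); result: nodes: 0:p, 1:p, 2:p edges: (0,1,e)
branch 2 step 1: rule r2; match: 0->0, 1->2, 2->1; deleted nodes (none); deleted edges (0,2,e); added nodes (none); added edges (0,1,e); result: nodes: 0:p, 1:p, 2:p edges: (0,1,e)
common:
nodes: 0:p, 1:p, 2:p
edges: (0,1,e)


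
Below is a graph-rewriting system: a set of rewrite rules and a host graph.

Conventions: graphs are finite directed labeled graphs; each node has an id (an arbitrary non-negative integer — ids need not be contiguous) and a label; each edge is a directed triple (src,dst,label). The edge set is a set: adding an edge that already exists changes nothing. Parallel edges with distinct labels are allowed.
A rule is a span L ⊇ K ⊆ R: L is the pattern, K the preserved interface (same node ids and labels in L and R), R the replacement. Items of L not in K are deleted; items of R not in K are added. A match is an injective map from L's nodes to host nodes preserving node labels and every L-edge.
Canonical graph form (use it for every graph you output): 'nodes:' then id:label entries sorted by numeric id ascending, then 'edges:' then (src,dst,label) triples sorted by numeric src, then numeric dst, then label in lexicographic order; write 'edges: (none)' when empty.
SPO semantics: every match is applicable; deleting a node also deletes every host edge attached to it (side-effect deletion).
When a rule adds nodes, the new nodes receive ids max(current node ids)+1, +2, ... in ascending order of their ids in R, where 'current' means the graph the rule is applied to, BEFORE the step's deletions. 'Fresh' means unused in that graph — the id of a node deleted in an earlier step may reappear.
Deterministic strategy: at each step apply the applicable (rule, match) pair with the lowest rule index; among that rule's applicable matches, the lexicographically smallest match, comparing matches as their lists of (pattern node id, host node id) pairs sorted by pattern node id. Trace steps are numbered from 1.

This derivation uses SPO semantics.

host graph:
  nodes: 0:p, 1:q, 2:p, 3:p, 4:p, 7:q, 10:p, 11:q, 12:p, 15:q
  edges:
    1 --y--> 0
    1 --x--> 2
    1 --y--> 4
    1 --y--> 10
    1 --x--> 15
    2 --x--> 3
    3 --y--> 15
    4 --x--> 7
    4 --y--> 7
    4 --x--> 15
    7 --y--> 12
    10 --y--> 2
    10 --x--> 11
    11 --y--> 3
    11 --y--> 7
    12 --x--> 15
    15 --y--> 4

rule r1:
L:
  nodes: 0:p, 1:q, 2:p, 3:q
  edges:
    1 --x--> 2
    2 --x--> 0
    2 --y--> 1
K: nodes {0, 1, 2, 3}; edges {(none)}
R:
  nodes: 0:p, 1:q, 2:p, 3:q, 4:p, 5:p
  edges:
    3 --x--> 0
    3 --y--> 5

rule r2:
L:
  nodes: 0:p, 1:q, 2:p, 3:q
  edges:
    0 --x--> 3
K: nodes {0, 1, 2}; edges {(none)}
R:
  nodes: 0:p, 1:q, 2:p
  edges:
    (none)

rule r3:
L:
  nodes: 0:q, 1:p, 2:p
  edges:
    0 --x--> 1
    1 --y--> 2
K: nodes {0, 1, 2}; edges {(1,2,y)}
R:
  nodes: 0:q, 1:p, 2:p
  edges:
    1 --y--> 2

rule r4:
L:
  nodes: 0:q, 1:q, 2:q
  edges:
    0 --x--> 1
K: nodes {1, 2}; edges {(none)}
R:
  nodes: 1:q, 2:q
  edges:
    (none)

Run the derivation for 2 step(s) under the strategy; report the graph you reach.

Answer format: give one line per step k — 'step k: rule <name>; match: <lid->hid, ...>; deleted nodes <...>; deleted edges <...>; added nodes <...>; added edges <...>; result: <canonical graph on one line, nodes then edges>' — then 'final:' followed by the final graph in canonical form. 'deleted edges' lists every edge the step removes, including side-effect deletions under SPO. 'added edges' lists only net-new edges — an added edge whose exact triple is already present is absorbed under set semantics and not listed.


step 1: rule r2; match: 0->4, 1->1, 2->0, 3->7; deleted nodes 7; deleted edges (4,7,x); (4,7,y); (7,12,y); (11,7,y); added nodes (none); added edges (none); result: nodes: 0:p, 1:q, 2:p, 3:p, 4:p, 10:p, 11:q, 12:p, 15:q edges: (1,0,y); (1,2,x); (1,4,y); (1,10,y); (1,15,x); (2,3,x); (3,15,y); (4,15,x); (10,2,y); (10,11,x); (11,3,y); (12,15,x); (15,4,y)
step 2: rule r2; match: 0->4, 1->1, 2->0, 3->15; deleted nodes 15; deleted edges (1,15,x); (3,15,y); (4,15,x); (12,15,x); (15,4,y); added nodes (none); added edges (none); result: nodes: 0:p, 1:q, 2:p, 3:p, 4:p, 10:p, 11:q, 12:p edges: (1,0,y); (1,2,x); (1,4,y); (1,10,y); (2,3,x); (10,2,y); (10,11,x); (11,3,y)
final:
nodes: 0:p, 1:q, 2:p, 3:p, 4:p, 10:p, 11:q, 12:p
edges: (1,0,y); (1,2,x); (1,4,y); (1,10,y); (2,3,x); (10,2,y); (10,11,x); (11,3,y)


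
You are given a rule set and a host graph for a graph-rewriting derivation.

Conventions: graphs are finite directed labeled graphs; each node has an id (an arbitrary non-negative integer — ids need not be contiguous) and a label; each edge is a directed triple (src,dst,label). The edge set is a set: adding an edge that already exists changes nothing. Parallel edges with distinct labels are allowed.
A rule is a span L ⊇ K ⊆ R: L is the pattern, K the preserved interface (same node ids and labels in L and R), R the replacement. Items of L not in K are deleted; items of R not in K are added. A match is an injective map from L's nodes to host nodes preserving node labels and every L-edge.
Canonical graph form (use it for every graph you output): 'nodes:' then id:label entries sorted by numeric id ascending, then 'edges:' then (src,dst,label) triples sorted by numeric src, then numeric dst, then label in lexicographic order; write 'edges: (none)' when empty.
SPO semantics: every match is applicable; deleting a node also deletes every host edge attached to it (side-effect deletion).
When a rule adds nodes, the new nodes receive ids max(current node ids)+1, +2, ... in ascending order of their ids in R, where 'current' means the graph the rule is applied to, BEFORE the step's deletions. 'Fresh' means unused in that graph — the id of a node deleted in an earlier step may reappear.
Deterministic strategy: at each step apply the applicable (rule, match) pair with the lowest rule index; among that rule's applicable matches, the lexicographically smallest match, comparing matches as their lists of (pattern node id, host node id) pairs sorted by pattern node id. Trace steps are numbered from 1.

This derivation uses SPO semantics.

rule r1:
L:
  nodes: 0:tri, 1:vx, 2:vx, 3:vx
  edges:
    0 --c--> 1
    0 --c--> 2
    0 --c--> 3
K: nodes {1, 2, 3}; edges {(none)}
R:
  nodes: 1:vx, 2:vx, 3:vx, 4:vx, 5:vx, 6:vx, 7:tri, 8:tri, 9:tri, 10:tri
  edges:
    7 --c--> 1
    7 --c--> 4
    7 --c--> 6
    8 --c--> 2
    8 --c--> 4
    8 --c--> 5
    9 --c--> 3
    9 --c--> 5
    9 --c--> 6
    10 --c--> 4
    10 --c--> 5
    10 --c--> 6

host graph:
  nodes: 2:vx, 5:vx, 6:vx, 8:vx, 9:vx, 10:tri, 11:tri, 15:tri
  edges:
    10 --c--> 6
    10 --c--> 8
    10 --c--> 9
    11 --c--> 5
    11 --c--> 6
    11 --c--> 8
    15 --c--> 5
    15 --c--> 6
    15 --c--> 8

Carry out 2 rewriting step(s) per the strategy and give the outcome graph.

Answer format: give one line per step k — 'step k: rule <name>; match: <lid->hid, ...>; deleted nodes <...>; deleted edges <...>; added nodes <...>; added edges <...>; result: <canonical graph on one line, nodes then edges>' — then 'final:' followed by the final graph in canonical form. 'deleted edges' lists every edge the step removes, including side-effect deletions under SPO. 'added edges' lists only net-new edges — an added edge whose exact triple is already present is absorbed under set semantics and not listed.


step 1: rule r1; match: 0->10, 1->6, 2->8, 3->9; deleted nodes 10; deleted edges (10,6,c); (10,8,c); (10,9,c); added nodes 16, 17, 18, 19, 20, 21, 22; added edges (19,6,c); (19,16,c); (19,18,c); (20,8,c); (20,16,c); (20,17,c); (21,9,c); (21,17,c); (21,18,c); (22,16,c); (22,17,c); (22,18,c); result: nodes: 2:vx, 5:vx, 6:vx, 8:vx, 9:vx, 11:tri, 15:tri, 16:vx, 17:vx, 18:vx, 19:tri, 20:tri, 21:tri, 22:tri edges: (11,5,c); (11,6,c); (11,8,c); (15,5,c); (15,6,c); (15,8,c); (19,6,c); (19,16,c); (19,18,c); (20,8,c); (20,16,c); (20,17,c); (21,9,c); (21,17,c); (21,18,c); (22,16,c); (22,17,c); (22,18,c)
step 2: rule r1; match: 0->11, 1->5, 2->6, 3->8; deleted nodes 11; deleted edges (11,5,c); (11,6,c); (11,8,c); added nodes 23, 24, 25, 26, 27, 28, 29; added edges (26,5,c); (26,23,c); (26,25,c); (27,6,c); (27,23,c); (27,24,c); (28,8,c); (28,24,c); (28,25,c); (29,23,c); (29,24,c); (29,25,c); result: nodes: 2:vx, 5:vx, 6:vx, 8:vx, 9:vx, 15:tri, 16:vx, 17:vx, 18:vx, 19:tri, 20:tri, 21:tri, 22:tri, 23:vx, 24:vx, 25:vx, 26:tri, 27:tri, 28:tri, 29:tri edges: (15,5,c); (15,6,c); (15,8,c); (19,6,c); (19,16,c); (19,18,c); (20,8,c); (20,16,c); (20,17,c); (21,9,c); (21,17,c); (21,18,c); (22,16,c); (22,17,c); (22,18,c); (26,5,c); (26,23,c); (26,25,c); (27,6,c); (27,23,c); (27,24,c); (28,8,c); (28,24,c); (28,25,c); (29,23,c); (29,24,c); (29,25,c)
final:
nodes: 2:vx, 5:vx, 6:vx, 8:vx, 9:vx, 15:tri, 16:vx, 17:vx, 18:vx, 19:tri, 20:tri, 21:tri, 22:tri, 23:vx, 24:vx, 25:vx, 26:tri, 27:tri, 28:tri, 29:tri
edges: (15,5,c); (15,6,c); (15,8,c); (19,6,c); (19,16,c); (19,18,c); (20,8,c); (20,16,c); (20,17,c); (21,9,c); (21,17,c); (21,18,c); (22,16,c); (22,17,c); (22,18,c); (26,5,c); (26,23,c); (26,25,c); (27,6,c); (27,23,c); (27,24,c); (28,8,c); (28,24,c); (28,25,c); (29,23,c); (29,24,c); (29,25,c)


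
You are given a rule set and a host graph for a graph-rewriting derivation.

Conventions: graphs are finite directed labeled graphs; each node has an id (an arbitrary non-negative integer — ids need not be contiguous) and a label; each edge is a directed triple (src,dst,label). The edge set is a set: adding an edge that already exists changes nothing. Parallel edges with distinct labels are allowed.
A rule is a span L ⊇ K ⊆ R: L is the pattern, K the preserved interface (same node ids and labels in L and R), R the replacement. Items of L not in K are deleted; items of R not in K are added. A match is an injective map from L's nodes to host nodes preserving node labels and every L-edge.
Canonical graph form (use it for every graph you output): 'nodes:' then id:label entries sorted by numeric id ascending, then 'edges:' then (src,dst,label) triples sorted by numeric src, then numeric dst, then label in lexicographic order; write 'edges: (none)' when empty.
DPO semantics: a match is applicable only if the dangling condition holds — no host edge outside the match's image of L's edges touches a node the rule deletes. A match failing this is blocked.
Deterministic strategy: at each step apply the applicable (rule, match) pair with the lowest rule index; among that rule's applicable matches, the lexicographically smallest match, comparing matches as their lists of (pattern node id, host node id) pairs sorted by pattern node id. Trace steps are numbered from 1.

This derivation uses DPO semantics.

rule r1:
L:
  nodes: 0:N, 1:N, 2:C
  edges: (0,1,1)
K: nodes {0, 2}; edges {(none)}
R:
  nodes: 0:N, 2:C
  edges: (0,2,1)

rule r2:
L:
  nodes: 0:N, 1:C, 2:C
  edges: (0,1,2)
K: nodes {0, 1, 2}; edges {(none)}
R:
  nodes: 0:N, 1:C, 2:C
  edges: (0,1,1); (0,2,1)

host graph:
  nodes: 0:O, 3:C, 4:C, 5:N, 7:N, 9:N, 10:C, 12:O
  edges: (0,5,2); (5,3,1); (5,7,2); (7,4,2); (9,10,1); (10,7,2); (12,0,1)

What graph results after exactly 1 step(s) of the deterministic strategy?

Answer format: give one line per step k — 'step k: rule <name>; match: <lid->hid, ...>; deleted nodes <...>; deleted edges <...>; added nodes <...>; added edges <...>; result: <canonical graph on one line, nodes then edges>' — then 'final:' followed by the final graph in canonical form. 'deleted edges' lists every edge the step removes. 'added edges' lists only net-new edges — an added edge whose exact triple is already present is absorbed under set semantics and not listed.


step 1: rule r2; match: 0->7, 1->4, 2->3; deleted nodes (none); deleted edges (7,4,2); added nodes (none); added edges (7,3,1); (7,4,1); result: nodes: 0:O, 3:C, 4:C, 5:N, 7:N, 9:N, 10:C, 12:O edges: (0,5,2); (5,3,1); (5,7,2); (7,3,1); (7,4,1); (9,10,1); (10,7,2); (12,0,1)
final:
nodes: 0:O, 3:C, 4:C, 5:N, 7:N, 9:N, 10:C, 12:O
edges: (0,5,2); (5,3,1); (5,7,2); (7,3,1); (7,4,1); (9,10,1); (10,7,2); (12,0,1)


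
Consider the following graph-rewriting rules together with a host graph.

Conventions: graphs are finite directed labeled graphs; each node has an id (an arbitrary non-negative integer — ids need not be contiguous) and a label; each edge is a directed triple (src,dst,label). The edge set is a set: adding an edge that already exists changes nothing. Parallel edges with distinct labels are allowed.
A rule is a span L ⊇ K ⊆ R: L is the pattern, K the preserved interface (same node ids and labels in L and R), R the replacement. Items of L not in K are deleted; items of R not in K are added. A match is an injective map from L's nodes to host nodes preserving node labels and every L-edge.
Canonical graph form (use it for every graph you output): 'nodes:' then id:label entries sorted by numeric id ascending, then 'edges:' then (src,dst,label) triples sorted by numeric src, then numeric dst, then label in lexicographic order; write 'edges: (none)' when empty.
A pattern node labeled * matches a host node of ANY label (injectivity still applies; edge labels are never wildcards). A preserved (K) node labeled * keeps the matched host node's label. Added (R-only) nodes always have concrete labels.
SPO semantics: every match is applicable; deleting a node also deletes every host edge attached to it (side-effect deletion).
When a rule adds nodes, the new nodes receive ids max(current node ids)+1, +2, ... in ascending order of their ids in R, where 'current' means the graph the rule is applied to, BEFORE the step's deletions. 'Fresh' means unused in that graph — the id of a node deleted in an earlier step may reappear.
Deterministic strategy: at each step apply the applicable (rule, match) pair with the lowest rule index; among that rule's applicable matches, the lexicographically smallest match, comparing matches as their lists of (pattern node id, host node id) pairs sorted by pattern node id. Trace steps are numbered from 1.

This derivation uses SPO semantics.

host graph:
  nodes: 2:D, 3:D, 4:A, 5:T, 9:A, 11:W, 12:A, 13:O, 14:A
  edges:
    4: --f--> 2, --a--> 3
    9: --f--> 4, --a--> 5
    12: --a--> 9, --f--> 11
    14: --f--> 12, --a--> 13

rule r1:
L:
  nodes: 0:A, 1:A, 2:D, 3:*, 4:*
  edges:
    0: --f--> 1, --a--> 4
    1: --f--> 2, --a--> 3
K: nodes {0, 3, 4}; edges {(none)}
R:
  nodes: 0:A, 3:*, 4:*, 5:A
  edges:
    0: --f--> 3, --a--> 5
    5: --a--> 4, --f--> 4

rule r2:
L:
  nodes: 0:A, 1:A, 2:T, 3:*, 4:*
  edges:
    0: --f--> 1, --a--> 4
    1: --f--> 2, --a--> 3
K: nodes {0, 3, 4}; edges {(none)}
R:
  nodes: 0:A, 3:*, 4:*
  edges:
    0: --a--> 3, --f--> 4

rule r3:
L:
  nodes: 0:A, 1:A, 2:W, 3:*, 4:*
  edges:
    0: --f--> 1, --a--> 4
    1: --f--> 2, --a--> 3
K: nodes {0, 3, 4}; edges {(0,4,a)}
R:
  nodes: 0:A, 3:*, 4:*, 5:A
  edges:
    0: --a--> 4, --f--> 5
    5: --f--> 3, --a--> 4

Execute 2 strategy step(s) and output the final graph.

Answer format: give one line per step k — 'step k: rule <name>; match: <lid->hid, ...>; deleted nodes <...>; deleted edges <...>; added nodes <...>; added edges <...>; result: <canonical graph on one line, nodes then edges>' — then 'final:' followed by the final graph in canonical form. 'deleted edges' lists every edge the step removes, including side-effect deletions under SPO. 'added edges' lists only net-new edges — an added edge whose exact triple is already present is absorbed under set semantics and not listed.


step 1: rule r1; match: 0->9, 1->4, 2->2, 3->3, 4->5; deleted nodes 2, 4; deleted edges (4,2,f); (4,3,a); (9,4,f); (9,5,a); added nodes 15; added edges (9,3,f); (9,15,a); (15,5,a); (15,5,f); result: nodes: 3:D, 5:T, 9:A, 11:W, 12:A, 13:O, 14:A, 15:A edges: (9,3,f); (9,15,a); (12,9,a); (12,11,f); (14,12,f); (14,13,a); (15,5,a); (15,5,f)
step 2: rule r3; match: 0->14, 1->12, 2->11, 3->9, 4->13; deleted nodes 11, 12; deleted edges (12,9,a); (12,11,f); (14,12,f); added nodes 16; added edges (14,16,f); (16,9,f); (16,13,a); result: nodes: 3:D, 5:T, 9:A, 13:O, 14:A, 15:A, 16:A edges: (9,3,f); (9,15,a); (14,13,a); (14,16,f); (15,5,a); (15,5,f); (16,9,f); (16,13,a)
final:
nodes: 3:D, 5:T, 9:A, 13:O, 14:A, 15:A, 16:A
edges: (9,3,f); (9,15,a); (14,13,a); (14,16,f); (15,5,a); (15,5,f); (16,9,f); (16,13,a)


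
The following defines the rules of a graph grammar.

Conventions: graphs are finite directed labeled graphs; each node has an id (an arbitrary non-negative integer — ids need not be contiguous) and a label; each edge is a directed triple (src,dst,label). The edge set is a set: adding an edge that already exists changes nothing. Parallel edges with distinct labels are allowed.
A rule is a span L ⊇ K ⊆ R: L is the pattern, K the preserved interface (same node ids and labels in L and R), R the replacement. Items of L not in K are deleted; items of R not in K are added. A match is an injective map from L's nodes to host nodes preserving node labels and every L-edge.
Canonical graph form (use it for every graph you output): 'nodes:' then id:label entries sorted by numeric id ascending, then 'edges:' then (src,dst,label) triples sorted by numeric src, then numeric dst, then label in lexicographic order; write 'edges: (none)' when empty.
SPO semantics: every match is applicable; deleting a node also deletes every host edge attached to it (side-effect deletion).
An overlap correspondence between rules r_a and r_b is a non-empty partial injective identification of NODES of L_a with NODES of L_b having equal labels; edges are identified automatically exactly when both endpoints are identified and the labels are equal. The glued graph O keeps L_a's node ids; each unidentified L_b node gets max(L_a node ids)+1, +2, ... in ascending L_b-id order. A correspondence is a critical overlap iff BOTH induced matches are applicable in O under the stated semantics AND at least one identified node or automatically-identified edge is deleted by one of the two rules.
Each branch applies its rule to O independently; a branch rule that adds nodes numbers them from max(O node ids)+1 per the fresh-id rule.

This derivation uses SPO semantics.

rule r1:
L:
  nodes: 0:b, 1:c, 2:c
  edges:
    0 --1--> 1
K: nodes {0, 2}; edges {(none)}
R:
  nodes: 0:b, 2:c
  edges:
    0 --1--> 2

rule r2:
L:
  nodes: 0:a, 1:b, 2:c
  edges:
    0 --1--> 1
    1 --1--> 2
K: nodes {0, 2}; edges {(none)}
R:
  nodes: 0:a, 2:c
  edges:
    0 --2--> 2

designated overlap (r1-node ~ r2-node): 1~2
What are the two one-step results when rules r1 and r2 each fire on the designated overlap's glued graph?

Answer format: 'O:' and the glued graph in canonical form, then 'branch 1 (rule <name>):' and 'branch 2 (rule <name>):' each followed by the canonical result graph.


O:
nodes: 0:b, 1:c, 2:c, 3:a, 4:b
edges: (0,1,1); (3,4,1); (4,1,1)
branch 1 (rule r1):
nodes: 0:b, 2:c, 3:a, 4:b
edges: (0,2,1); (3,4,1)
branch 2 (rule r2):
nodes: 0:b, 1:c, 2:c, 3:a
edges: (0,1,1); (3,1,2)


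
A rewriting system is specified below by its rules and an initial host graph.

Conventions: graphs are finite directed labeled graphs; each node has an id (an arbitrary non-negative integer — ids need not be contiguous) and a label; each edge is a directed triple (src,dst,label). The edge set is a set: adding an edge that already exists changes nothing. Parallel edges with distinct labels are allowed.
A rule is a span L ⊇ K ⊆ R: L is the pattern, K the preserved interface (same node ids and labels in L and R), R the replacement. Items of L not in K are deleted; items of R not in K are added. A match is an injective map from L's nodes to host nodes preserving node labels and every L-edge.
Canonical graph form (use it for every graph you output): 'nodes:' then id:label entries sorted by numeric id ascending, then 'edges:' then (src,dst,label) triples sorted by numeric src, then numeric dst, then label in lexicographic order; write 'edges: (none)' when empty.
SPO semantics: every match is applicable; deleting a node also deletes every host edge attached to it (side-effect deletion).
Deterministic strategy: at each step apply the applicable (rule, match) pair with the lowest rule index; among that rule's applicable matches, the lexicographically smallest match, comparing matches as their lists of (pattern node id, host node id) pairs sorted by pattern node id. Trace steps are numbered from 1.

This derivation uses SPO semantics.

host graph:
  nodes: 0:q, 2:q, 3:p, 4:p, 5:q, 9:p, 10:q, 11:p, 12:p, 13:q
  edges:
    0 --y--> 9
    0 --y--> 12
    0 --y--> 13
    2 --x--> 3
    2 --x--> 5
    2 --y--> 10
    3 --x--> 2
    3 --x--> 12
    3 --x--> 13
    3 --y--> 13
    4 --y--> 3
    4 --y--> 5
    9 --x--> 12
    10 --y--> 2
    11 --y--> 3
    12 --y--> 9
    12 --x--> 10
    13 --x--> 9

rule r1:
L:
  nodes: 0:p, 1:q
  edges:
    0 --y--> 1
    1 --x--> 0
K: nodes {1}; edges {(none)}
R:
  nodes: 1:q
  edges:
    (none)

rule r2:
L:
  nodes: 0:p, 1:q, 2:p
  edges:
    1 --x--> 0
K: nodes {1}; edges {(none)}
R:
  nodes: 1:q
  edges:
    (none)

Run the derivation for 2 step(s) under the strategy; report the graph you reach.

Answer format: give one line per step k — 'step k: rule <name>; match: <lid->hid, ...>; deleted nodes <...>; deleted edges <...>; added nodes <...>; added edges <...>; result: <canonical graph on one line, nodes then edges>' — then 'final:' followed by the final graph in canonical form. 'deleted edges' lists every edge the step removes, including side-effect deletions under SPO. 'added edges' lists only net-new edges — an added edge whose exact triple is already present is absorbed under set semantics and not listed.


step 1: rule r2; match: 0->3, 1->2, 2->4; deleted nodes 3, 4; deleted edges (2,3,x); (3,2,x); (3,12,x); (3,13,x); (3,13,y); (4,3,y); (4,5,y); (11,3,y); added nodes (none); added edges (none); result: nodes: 0:q, 2:q, 5:q, 9:p, 10:q, 11:p, 12:p, 13:q edges: (0,9,y); (0,12,y); (0,13,y); (2,5,x); (2,10,y); (9,12,x); (10,2,y); (12,9,y); (12,10,x); (13,9,x)
step 2: rule r2; match: 0->9, 1->13, 2->11; deleted nodes 9, 11; deleted edges (0,9,y); (9,12,x); (12,9,y); (13,9,x); added nodes (none); added edges (none); result: nodes: 0:q, 2:q, 5:q, 10:q, 12:p, 13:q edges: (0,12,y); (0,13,y); (2,5,x); (2,10,y); (10,2,y); (12,10,x)
final:
nodes: 0:q, 2:q, 5:q, 10:q, 12:p, 13:q
edges: (0,12,y); (0,13,y); (2,5,x); (2,10,y); (10,2,y); (12,10,x)


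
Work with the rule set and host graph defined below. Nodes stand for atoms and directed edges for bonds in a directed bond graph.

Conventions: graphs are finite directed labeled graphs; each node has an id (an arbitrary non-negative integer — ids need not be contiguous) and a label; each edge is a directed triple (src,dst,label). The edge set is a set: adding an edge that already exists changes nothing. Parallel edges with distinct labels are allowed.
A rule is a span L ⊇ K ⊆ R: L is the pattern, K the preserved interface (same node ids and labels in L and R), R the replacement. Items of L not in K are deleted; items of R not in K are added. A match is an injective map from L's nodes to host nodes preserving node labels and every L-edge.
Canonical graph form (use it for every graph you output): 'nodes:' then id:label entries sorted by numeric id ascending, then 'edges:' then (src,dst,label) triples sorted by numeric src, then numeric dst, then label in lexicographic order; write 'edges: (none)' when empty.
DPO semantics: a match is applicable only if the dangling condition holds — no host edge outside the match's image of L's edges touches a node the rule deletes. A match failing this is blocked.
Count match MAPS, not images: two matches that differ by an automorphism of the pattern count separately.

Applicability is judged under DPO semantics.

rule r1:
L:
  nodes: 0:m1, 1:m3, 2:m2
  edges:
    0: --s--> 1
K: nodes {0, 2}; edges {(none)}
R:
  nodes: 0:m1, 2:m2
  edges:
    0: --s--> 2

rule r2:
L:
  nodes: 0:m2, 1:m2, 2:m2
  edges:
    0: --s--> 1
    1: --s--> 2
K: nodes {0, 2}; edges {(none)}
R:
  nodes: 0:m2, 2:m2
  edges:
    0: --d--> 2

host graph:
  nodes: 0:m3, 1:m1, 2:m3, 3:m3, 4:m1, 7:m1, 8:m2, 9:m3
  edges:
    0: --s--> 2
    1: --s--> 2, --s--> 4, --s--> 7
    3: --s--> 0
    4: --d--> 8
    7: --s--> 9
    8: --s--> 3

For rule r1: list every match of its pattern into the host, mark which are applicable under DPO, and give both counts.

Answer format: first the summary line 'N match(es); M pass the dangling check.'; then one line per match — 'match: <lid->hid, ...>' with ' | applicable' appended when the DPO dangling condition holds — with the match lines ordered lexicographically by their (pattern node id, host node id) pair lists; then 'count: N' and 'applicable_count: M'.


2 match(es); 1 pass the dangling check.
match: 0->1, 1->2, 2->8
match: 0->7, 1->9, 2->8 | applicable
count: 2
applicable_count: 1


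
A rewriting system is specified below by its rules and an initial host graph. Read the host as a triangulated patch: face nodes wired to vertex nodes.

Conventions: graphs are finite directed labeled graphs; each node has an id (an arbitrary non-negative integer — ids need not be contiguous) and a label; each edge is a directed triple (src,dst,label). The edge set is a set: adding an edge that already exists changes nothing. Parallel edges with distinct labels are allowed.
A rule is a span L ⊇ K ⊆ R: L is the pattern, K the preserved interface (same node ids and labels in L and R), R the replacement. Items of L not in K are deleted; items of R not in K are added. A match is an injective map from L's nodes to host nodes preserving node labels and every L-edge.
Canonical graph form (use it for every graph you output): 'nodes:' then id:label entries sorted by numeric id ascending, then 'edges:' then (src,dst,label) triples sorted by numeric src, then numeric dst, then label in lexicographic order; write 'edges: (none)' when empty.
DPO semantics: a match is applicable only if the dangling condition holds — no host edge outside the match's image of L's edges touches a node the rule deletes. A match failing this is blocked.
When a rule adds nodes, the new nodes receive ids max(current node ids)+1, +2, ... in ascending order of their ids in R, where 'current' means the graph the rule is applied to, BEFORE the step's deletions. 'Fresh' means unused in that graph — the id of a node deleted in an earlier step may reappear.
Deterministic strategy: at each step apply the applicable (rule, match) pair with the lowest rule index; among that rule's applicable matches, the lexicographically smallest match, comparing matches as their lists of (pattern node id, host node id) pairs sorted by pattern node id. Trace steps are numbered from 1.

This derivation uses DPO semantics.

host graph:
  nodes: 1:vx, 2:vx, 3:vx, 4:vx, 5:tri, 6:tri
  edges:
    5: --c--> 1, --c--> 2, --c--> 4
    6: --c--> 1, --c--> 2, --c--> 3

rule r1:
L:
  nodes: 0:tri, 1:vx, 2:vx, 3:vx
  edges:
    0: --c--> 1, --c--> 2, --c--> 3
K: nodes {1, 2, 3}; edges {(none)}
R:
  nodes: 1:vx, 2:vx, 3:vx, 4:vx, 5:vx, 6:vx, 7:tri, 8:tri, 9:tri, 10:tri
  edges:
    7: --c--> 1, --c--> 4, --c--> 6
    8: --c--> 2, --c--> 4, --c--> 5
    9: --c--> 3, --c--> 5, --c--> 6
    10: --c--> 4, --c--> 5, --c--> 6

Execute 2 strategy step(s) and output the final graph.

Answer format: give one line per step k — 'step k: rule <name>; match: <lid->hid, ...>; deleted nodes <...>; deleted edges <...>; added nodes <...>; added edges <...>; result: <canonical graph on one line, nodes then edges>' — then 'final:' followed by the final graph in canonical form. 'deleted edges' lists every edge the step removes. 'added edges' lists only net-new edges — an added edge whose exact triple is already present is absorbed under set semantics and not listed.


step 1: rule r1; match: 0->5, 1->1, 2->2, 3->4; deleted nodes 5; deleted edges (5,1,c); (5,2,c); (5,4,c); added nodes 7, 8, 9, 10, 11, 12, 13; added edges (10,1,c); (10,7,c); (10,9,c); (11,2,c); (11,7,c); (11,8,c); (12,4,c); (12,8,c); (12,9,c); (13,7,c); (13,8,c); (13,9,c); result: nodes: 1:vx, 2:vx, 3:vx, 4:vx, 6:tri, 7:vx, 8:vx, 9:vx, 10:tri, 11:tri, 12:tri, 13:tri edges: (6,1,c); (6,2,c); (6,3,c); (10,1,c); (10,7,c); (10,9,c); (11,2,c); (11,7,c); (11,8,c); (12,4,c); (12,8,c); (12,9,c); (13,7,c); (13,8,c); (13,9,c)
step 2: rule r1; match: 0->6, 1->1, 2->2, 3->3; deleted nodes 6; deleted edges (6,1,c); (6,2,c); (6,3,c); added nodes 14, 15, 16, 17, 18, 19, 20; added edges (17,1,c); (17,14,c); (17,16,c); (18,2,c); (18,14,c); (18,15,c); (19,3,c); (19,15,c); (19,16,c); (20,14,c); (20,15,c); (20,16,c); result: nodes: 1:vx, 2:vx, 3:vx, 4:vx, 7:vx, 8:vx, 9:vx, 10:tri, 11:tri, 12:tri, 13:tri, 14:vx, 15:vx, 16:vx, 17:tri, 18:tri, 19:tri, 20:tri edges: (10,1,c); (10,7,c); (10,9,c); (11,2,c); (11,7,c); (11,8,c); (12,4,c); (12,8,c); (12,9,c); (13,7,c); (13,8,c); (13,9,c); (17,1,c); (17,14,c); (17,16,c); (18,2,c); (18,14,c); (18,15,c); (19,3,c); (19,15,c); (19,16,c); (20,14,c); (20,15,c); (20,16,c)
final:
nodes: 1:vx, 2:vx, 3:vx, 4:vx, 7:vx, 8:vx, 9:vx, 10:tri, 11:tri, 12:tri, 13:tri, 14:vx, 15:vx, 16:vx, 17:tri, 18:tri, 19:tri, 20:tri
edges: (10,1,c); (10,7,c); (10,9,c); (11,2,c); (11,7,c); (11,8,c); (12,4,c); (12,8,c); (12,9,c); (13,7,c); (13,8,c); (13,9,c); (17,1,c); (17,14,c); (17,16,c); (18,2,c); (18,14,c); (18,15,c); (19,3,c); (19,15,c); (19,16,c); (20,14,c); (20,15,c); (20,16,c)


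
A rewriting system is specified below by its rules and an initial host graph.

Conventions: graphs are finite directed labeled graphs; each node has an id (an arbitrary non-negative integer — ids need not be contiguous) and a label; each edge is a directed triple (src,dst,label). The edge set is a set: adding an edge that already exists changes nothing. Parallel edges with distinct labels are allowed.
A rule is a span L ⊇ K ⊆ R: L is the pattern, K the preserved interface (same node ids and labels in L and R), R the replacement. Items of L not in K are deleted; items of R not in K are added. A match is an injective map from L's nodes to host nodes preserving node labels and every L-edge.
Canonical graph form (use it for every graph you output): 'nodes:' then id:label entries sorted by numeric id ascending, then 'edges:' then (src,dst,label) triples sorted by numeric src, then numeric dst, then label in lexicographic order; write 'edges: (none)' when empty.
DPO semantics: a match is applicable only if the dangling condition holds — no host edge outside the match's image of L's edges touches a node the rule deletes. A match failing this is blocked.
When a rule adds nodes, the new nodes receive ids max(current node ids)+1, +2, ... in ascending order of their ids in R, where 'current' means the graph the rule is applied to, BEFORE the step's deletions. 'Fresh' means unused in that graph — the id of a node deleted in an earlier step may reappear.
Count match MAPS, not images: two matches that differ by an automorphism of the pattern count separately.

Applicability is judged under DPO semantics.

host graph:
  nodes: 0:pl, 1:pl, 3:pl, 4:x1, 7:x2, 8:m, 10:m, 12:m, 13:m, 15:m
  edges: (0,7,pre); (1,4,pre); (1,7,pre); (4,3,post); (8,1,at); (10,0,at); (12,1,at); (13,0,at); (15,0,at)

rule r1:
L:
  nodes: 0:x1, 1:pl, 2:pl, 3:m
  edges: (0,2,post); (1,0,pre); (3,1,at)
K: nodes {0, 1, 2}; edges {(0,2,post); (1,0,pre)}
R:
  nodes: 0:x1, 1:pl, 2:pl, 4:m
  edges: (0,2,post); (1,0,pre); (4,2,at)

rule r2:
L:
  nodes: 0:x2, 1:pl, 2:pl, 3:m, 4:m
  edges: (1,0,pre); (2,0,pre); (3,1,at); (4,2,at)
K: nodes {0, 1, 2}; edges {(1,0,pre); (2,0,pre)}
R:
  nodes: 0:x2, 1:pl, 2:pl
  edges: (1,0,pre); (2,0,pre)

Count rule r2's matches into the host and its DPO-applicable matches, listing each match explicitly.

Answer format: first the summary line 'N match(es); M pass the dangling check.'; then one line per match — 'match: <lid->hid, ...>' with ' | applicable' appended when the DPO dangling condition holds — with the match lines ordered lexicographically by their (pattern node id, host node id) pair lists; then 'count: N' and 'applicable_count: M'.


12 match(es); 12 pass the dangling check.
match: 0->7, 1->0, 2->1, 3->10, 4->8 | applicable
match: 0->7, 1->0, 2->1, 3->10, 4->12 | applicable
match: 0->7, 1->0, 2->1, 3->13, 4->8 | applicable
match: 0->7, 1->0, 2->1, 3->13, 4->12 | applicable
match: 0->7, 1->0, 2->1, 3->15, 4->8 | applicable
match: 0->7, 1->0, 2->1, 3->15, 4->12 | applicable
match: 0->7, 1->1, 2->0, 3->8, 4->10 | applicable
match: 0->7, 1->1, 2->0, 3->8, 4->13 | applicable
match: 0->7, 1->1, 2->0, 3->8, 4->15 | applicable
match: 0->7, 1->1, 2->0, 3->12, 4->10 | applicable
match: 0->7, 1->1, 2->0, 3->12, 4->13 | applicable
match: 0->7, 1->1, 2->0, 3->12, 4->15 | applicable
count: 12
applicable_count: 12
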